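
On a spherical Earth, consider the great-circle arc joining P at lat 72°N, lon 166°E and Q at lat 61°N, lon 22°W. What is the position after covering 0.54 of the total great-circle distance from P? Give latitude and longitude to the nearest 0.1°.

From cos δ = sin φ₁ sin φ₂ + cos φ₁ cos φ₂ cos Δλ, the central angle is δ ≈ 0.818 rad (46.9°).
Interpolate at f = 0.54 with slerp weights a = sin((1−f)δ)/sin δ ≈ 0.504, b = sin(fδ)/sin δ ≈ 0.586.
p = a·p₁ + b·p₂ ≈ (0.112, -0.069, 0.991); φ = arcsin(p_z) ≈ 82.43°, λ = atan2(p_y, p_x) ≈ -31.46°.

≈ lat 82.4°N, lon 31.5°W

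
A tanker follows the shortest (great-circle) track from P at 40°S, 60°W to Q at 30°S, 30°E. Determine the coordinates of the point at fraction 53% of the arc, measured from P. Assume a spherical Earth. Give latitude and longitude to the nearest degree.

≈ 44°S, 9°W

The haversine formula gives a central angle δ ≈ 1.244 rad (71.3°) between the endpoints.
Interpolate at f = 0.53 with slerp weights a = sin((1−f)δ)/sin δ ≈ 0.583, b = sin(fδ)/sin δ ≈ 0.647.
p = a·p₁ + b·p₂ ≈ (0.708, -0.107, -0.698); φ = arcsin(p_z) ≈ -44.26°, λ = atan2(p_y, p_x) ≈ -8.55°.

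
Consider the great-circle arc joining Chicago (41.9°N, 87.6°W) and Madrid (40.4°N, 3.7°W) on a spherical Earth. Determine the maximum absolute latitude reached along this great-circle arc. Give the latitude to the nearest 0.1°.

≈ 49.6°N

The great circle lies in the plane with unit normal n̂ = (p₁ × p₂)/|p₁ × p₂|.
Here n̂_z ≈ +0.648; the vertex latitude is φ_max = arccos|n̂_z| ≈ 49.6°.
Check via Clairaut: cos φ_max = |cos φ₁| · sin C = cos(41.9°)·sin(60.5°) ≈ 0.648, again giving ≈ 49.6°.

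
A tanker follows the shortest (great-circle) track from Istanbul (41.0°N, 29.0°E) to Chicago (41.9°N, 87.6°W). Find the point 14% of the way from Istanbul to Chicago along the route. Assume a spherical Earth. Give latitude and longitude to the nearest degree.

Convert each endpoint to a unit vector on the sphere (x = cos φ cos λ, y = cos φ sin λ, z = sin φ).
The central angle between the endpoints is δ = arccos(p₁·p₂) ≈ 1.383 rad (79.2°).
Interpolate at f = 0.14 with slerp weights a = sin((1−f)δ)/sin δ ≈ 0.945, b = sin(fδ)/sin δ ≈ 0.196.
p = a·p₁ + b·p₂ ≈ (0.630, 0.200, 0.751); φ = arcsin(p_z) ≈ 48.64°, λ = atan2(p_y, p_x) ≈ 17.62°.

≈ (49°N, 18°E)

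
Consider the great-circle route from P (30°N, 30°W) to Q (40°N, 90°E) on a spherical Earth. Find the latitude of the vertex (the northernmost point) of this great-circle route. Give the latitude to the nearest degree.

The great circle lies in the plane with unit normal n̂ = (p₁ × p₂)/|p₁ × p₂|.
Here n̂_z ≈ +0.575; the vertex latitude is φ_max = arccos|n̂_z| ≈ 54.9°.
Check via Clairaut: cos φ_max = |cos φ₁| · sin C = cos(30.0°)·sin(41.6°) ≈ 0.575, again giving ≈ 54.9°.

≈ 55°N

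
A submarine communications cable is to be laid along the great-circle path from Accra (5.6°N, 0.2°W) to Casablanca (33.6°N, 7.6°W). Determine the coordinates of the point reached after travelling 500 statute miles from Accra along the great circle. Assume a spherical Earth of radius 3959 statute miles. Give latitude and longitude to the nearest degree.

≈ 13°N, 2°W

Convert each endpoint to a unit vector on the sphere (x = cos φ cos λ, y = cos φ sin λ, z = sin φ).
The central angle between the endpoints is δ = arccos(p₁·p₂) ≈ 0.503 rad (28.8°). The total great-circle distance is δ·R ≈ 0.503 × 3959 ≈ 1992 mi, so the target fraction is f = 500/1992 ≈ 0.251.
Interpolate at f ≈ 0.251 with slerp weights a = sin((1−f)δ)/sin δ ≈ 0.763, b = sin(fδ)/sin δ ≈ 0.261.
p = a·p₁ + b·p₂ ≈ (0.975, -0.031, 0.219); φ = arcsin(p_z) ≈ 12.65°, λ = atan2(p_y, p_x) ≈ -1.85°.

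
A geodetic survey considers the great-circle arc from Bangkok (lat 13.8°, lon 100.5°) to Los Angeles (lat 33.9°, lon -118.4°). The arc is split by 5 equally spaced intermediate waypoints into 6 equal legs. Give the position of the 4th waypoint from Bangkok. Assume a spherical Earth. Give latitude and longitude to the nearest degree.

≈ lat 54°, lon -168°

Write both endpoints as unit vectors p₁, p₂ with components (cos φ cos λ, cos φ sin λ, sin φ).
The central angle between the endpoints is δ = arccos(p₁·p₂) ≈ 2.088 rad (119.6°).
Interpolate at f = 4/6 with slerp weights a = sin((1−f)δ)/sin δ ≈ 0.737, b = sin(fδ)/sin δ ≈ 1.132.
p = a·p₁ + b·p₂ ≈ (-0.577, -0.122, 0.807); φ = arcsin(p_z) ≈ 53.83°, λ = atan2(p_y, p_x) ≈ -168.04°.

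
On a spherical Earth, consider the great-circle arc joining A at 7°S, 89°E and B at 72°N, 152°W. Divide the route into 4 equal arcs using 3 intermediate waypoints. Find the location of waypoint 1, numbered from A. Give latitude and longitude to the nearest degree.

≈ 18°N, 97°E

The haversine formula gives a central angle δ ≈ 1.839 rad (105.3°) between the endpoints.
Interpolate at f = 1/4 with slerp weights a = sin((1−f)δ)/sin δ ≈ 1.018, b = sin(fδ)/sin δ ≈ 0.460.
p = a·p₁ + b·p₂ ≈ (-0.108, 0.943, 0.313); φ = arcsin(p_z) ≈ 18.27°, λ = atan2(p_y, p_x) ≈ 96.52°.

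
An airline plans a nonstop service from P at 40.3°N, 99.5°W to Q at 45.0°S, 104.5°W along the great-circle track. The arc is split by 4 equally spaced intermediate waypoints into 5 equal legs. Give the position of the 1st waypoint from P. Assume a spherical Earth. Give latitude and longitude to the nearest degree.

From cos δ = sin φ₁ sin φ₂ + cos φ₁ cos φ₂ cos Δλ, the central angle is δ ≈ 1.491 rad (85.4°).
Interpolate at f = 1/5 with slerp weights a = sin((1−f)δ)/sin δ ≈ 0.932, b = sin(fδ)/sin δ ≈ 0.295.
p = a·p₁ + b·p₂ ≈ (-0.170, -0.903, 0.395); φ = arcsin(p_z) ≈ 23.24°, λ = atan2(p_y, p_x) ≈ -100.63°.

≈ 23°N, 101°W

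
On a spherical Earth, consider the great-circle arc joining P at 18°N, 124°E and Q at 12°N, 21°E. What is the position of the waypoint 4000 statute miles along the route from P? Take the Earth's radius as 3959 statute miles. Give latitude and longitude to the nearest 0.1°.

≈ 22.4°N, 62.1°E

Convert each endpoint to a unit vector on the sphere (x = cos φ cos λ, y = cos φ sin λ, z = sin φ).
The central angle between the endpoints is δ = arccos(p₁·p₂) ≈ 1.716 rad (98.3°). The total great-circle distance is δ·R ≈ 1.716 × 3959 ≈ 6795 mi, so the target fraction is f = 4000/6795 ≈ 0.589.
Interpolate at f ≈ 0.589 with slerp weights a = sin((1−f)δ)/sin δ ≈ 0.656, b = sin(fδ)/sin δ ≈ 0.856.
p = a·p₁ + b·p₂ ≈ (0.433, 0.817, 0.381); φ = arcsin(p_z) ≈ 22.37°, λ = atan2(p_y, p_x) ≈ 62.08°.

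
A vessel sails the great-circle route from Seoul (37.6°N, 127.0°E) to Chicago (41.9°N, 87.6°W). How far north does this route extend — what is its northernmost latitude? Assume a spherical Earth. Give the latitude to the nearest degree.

≈ 70°N

The great circle lies in the plane with unit normal n̂ = (p₁ × p₂)/|p₁ × p₂|.
Here n̂_z ≈ +0.336; the vertex latitude is φ_max = arccos|n̂_z| ≈ 70.4°.
Check via Clairaut: cos φ_max = |cos φ₁| · sin C = cos(37.6°)·sin(25.1°) ≈ 0.336, again giving ≈ 70.4°.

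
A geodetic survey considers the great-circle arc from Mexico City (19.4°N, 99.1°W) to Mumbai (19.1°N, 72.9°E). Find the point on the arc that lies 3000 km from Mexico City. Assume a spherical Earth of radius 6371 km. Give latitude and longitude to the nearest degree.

≈ 46°N, 91°W

Write both endpoints as unit vectors p₁, p₂ with components (cos φ cos λ, cos φ sin λ, sin φ).
The central angle between the endpoints is δ = arccos(p₁·p₂) ≈ 2.456 rad (140.7°). The total great-circle distance is δ·R ≈ 2.456 × 6371 ≈ 15646 km, so the target fraction is f = 3000/15646 ≈ 0.192.
Interpolate at f ≈ 0.192 with slerp weights a = sin((1−f)δ)/sin δ ≈ 1.446, b = sin(fδ)/sin δ ≈ 0.716.
p = a·p₁ + b·p₂ ≈ (-0.017, -0.699, 0.715); φ = arcsin(p_z) ≈ 45.61°, λ = atan2(p_y, p_x) ≈ -91.36°.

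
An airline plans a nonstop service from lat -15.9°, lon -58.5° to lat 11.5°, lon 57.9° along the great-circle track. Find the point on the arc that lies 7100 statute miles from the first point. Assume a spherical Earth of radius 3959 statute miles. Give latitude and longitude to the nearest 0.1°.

≈ lat 7.9°, lon 42.6°

From cos δ = sin φ₁ sin φ₂ + cos φ₁ cos φ₂ cos Δλ, the central angle is δ ≈ 2.064 rad (118.3°). The total great-circle distance is δ·R ≈ 2.064 × 3959 ≈ 8172 mi, so the target fraction is f = 7100/8172 ≈ 0.869.
Interpolate at f ≈ 0.869 with slerp weights a = sin((1−f)δ)/sin δ ≈ 0.304, b = sin(fδ)/sin δ ≈ 1.107.
p = a·p₁ + b·p₂ ≈ (0.729, 0.670, 0.138); φ = arcsin(p_z) ≈ 7.91°, λ = atan2(p_y, p_x) ≈ 42.58°.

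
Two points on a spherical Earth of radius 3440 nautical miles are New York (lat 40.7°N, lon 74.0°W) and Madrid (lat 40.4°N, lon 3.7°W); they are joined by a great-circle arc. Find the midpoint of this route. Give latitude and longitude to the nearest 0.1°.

≈ lat 46.3°N, lon 38.8°W

Write both endpoints as unit vectors p₁, p₂ with components (cos φ cos λ, cos φ sin λ, sin φ).
The central angle between the endpoints is δ = arccos(p₁·p₂) ≈ 0.906 rad (51.9°).
Interpolate at f = 1/2 with slerp weights a = sin((1−f)δ)/sin δ ≈ 0.556, b = sin(fδ)/sin δ ≈ 0.556.
p = a·p₁ + b·p₂ ≈ (0.539, -0.433, 0.723); φ = arcsin(p_z) ≈ 46.30°, λ = atan2(p_y, p_x) ≈ -38.76°.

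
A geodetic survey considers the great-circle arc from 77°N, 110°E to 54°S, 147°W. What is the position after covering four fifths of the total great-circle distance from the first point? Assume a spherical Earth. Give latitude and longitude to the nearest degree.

Convert each endpoint to a unit vector on the sphere (x = cos φ cos λ, y = cos φ sin λ, z = sin φ).
The central angle between the endpoints is δ = arccos(p₁·p₂) ≈ 2.529 rad (144.9°).
Interpolate at f = 4/5 with slerp weights a = sin((1−f)δ)/sin δ ≈ 0.842, b = sin(fδ)/sin δ ≈ 1.564.
p = a·p₁ + b·p₂ ≈ (-0.836, -0.323, -0.444); φ = arcsin(p_z) ≈ -26.39°, λ = atan2(p_y, p_x) ≈ -158.89°.

≈ 26°S, 159°W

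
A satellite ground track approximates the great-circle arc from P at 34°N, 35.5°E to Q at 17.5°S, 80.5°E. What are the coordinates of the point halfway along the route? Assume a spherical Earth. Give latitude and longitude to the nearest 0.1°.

≈ 8.9°N, 59.7°E

Write both endpoints as unit vectors p₁, p₂ with components (cos φ cos λ, cos φ sin λ, sin φ).
The central angle between the endpoints is δ = arccos(p₁·p₂) ≈ 1.169 rad (67.0°).
Interpolate at f = 1/2 with slerp weights a = sin((1−f)δ)/sin δ ≈ 0.600, b = sin(fδ)/sin δ ≈ 0.600.
p = a·p₁ + b·p₂ ≈ (0.499, 0.853, 0.155); φ = arcsin(p_z) ≈ 8.92°, λ = atan2(p_y, p_x) ≈ 59.66°.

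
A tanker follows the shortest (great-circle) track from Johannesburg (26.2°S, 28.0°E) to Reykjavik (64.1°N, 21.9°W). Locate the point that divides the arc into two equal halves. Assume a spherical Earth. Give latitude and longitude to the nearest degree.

≈ 21°N, 12°E

The haversine formula gives a central angle δ ≈ 1.716 rad (98.3°) between the endpoints.
Interpolate at f = 1/2 with slerp weights a = sin((1−f)δ)/sin δ ≈ 0.765, b = sin(fδ)/sin δ ≈ 0.765.
p = a·p₁ + b·p₂ ≈ (0.916, 0.198, 0.350); φ = arcsin(p_z) ≈ 20.50°, λ = atan2(p_y, p_x) ≈ 12.17°.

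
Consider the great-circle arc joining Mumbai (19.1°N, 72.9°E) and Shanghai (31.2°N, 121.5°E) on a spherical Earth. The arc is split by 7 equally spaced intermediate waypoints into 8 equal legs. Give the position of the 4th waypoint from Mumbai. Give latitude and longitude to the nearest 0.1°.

The haversine formula gives a central angle δ ≈ 0.790 rad (45.2°) between the endpoints.
Interpolate at f = 4/8 with slerp weights a = sin((1−f)δ)/sin δ ≈ 0.542, b = sin(fδ)/sin δ ≈ 0.542.
p = a·p₁ + b·p₂ ≈ (-0.092, 0.884, 0.458); φ = arcsin(p_z) ≈ 27.25°, λ = atan2(p_y, p_x) ≈ 95.91°.

≈ 27.2°N, 95.9°E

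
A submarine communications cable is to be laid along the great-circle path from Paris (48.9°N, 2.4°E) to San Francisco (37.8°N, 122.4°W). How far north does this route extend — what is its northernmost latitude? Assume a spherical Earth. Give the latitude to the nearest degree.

≈ 64°N

The great circle lies in the plane with unit normal n̂ = (p₁ × p₂)/|p₁ × p₂|.
Here n̂_z ≈ -0.432; the vertex latitude is φ_max = arccos|n̂_z| ≈ 64.4°.
Check via Clairaut: cos φ_max = |cos φ₁| · sin C = cos(48.9°)·sin(41.1°) ≈ 0.432, again giving ≈ 64.4°.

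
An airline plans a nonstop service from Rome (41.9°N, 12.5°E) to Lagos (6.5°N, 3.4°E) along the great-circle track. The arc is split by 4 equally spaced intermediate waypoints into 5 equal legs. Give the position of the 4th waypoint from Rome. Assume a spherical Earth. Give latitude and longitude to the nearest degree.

≈ 14°N, 5°E

Write both endpoints as unit vectors p₁, p₂ with components (cos φ cos λ, cos φ sin λ, sin φ).
The central angle between the endpoints is δ = arccos(p₁·p₂) ≈ 0.634 rad (36.3°).
Interpolate at f = 4/5 with slerp weights a = sin((1−f)δ)/sin δ ≈ 0.213, b = sin(fδ)/sin δ ≈ 0.820.
p = a·p₁ + b·p₂ ≈ (0.968, 0.083, 0.235); φ = arcsin(p_z) ≈ 13.61°, λ = atan2(p_y, p_x) ≈ 4.88°.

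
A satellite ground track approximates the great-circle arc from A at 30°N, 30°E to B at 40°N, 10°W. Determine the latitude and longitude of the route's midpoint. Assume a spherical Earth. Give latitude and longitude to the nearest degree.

≈ 37°N, 11°E

Convert each endpoint to a unit vector on the sphere (x = cos φ cos λ, y = cos φ sin λ, z = sin φ).
The central angle between the endpoints is δ = arccos(p₁·p₂) ≈ 0.592 rad (33.9°).
Interpolate at f = 1/2 with slerp weights a = sin((1−f)δ)/sin δ ≈ 0.523, b = sin(fδ)/sin δ ≈ 0.523.
p = a·p₁ + b·p₂ ≈ (0.786, 0.157, 0.597); φ = arcsin(p_z) ≈ 36.68°, λ = atan2(p_y, p_x) ≈ 11.28°.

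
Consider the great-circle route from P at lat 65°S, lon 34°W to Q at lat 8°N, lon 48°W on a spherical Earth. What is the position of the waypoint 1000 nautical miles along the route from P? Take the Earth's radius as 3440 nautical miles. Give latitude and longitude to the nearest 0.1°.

≈ lat 48.7°S, lon 40.2°W

The haversine formula gives a central angle δ ≈ 1.287 rad (73.7°) between the endpoints. The total great-circle distance is δ·R ≈ 1.287 × 3440 ≈ 4428 nmi, so the target fraction is f = 1000/4428 ≈ 0.226.
Interpolate at f ≈ 0.226 with slerp weights a = sin((1−f)δ)/sin δ ≈ 0.874, b = sin(fδ)/sin δ ≈ 0.299.
p = a·p₁ + b·p₂ ≈ (0.504, -0.426, -0.751); φ = arcsin(p_z) ≈ -48.68°, λ = atan2(p_y, p_x) ≈ -40.22°.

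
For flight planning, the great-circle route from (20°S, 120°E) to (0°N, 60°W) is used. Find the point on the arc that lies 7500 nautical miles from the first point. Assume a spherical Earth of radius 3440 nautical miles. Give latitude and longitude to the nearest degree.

≈ (35°S, 60°W)

Write both endpoints as unit vectors p₁, p₂ with components (cos φ cos λ, cos φ sin λ, sin φ).
The central angle between the endpoints is δ = arccos(p₁·p₂) ≈ 2.793 rad (160.0°). The total great-circle distance is δ·R ≈ 2.793 × 3440 ≈ 9606 nmi, so the target fraction is f = 7500/9606 ≈ 0.781.
Interpolate at f ≈ 0.781 with slerp weights a = sin((1−f)δ)/sin δ ≈ 1.680, b = sin(fδ)/sin δ ≈ 2.397.
p = a·p₁ + b·p₂ ≈ (0.409, -0.709, -0.575); φ = arcsin(p_z) ≈ -35.08°, λ = atan2(p_y, p_x) ≈ -60.00°.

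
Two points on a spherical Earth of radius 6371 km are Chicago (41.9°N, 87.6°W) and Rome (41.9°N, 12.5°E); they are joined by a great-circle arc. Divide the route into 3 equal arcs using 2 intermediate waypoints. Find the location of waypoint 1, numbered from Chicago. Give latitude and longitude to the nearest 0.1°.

The haversine formula gives a central angle δ ≈ 1.214 rad (69.6°) between the endpoints.
Interpolate at f = 1/3 with slerp weights a = sin((1−f)δ)/sin δ ≈ 0.773, b = sin(fδ)/sin δ ≈ 0.420.
p = a·p₁ + b·p₂ ≈ (0.329, -0.507, 0.797); φ = arcsin(p_z) ≈ 52.81°, λ = atan2(p_y, p_x) ≈ -56.97°.

≈ 52.8°N, 57.0°W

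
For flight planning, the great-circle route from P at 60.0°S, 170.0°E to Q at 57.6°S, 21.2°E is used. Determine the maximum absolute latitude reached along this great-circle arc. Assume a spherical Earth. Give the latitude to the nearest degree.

≈ 81°S

The great circle lies in the plane with unit normal n̂ = (p₁ × p₂)/|p₁ × p₂|.
Here n̂_z ≈ -0.160; the vertex latitude is φ_max = arccos|n̂_z| ≈ 80.8°.
Check via Clairaut: cos φ_max = |cos φ₁| · sin C = cos(60.0°)·sin(161.3°) ≈ 0.160, again giving ≈ 80.8°.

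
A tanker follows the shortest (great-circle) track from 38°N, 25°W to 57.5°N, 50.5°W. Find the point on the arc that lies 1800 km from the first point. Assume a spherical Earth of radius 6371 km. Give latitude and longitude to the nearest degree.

Convert each endpoint to a unit vector on the sphere (x = cos φ cos λ, y = cos φ sin λ, z = sin φ).
The central angle between the endpoints is δ = arccos(p₁·p₂) ≈ 0.448 rad (25.7°). The total great-circle distance is δ·R ≈ 0.448 × 6371 ≈ 2853 km, so the target fraction is f = 1800/2853 ≈ 0.631.
Interpolate at f ≈ 0.631 with slerp weights a = sin((1−f)δ)/sin δ ≈ 0.380, b = sin(fδ)/sin δ ≈ 0.644.
p = a·p₁ + b·p₂ ≈ (0.491, -0.393, 0.777); φ = arcsin(p_z) ≈ 50.98°, λ = atan2(p_y, p_x) ≈ -38.68°.

≈ 51°N, 39°W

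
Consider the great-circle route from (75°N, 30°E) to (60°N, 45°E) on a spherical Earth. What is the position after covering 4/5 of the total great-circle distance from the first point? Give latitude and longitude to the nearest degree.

≈ (63°N, 43°E)

Write both endpoints as unit vectors p₁, p₂ with components (cos φ cos λ, cos φ sin λ, sin φ).
The central angle between the endpoints is δ = arccos(p₁·p₂) ≈ 0.278 rad (15.9°).
Interpolate at f = 4/5 with slerp weights a = sin((1−f)δ)/sin δ ≈ 0.203, b = sin(fδ)/sin δ ≈ 0.804.
p = a·p₁ + b·p₂ ≈ (0.330, 0.310, 0.892); φ = arcsin(p_z) ≈ 63.08°, λ = atan2(p_y, p_x) ≈ 43.28°.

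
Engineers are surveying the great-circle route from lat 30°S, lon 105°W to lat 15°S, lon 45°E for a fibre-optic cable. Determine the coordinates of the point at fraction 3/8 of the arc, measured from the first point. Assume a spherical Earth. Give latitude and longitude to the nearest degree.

Convert each endpoint to a unit vector on the sphere (x = cos φ cos λ, y = cos φ sin λ, z = sin φ).
The central angle between the endpoints is δ = arccos(p₁·p₂) ≈ 2.208 rad (126.5°).
Interpolate at f = 3/8 with slerp weights a = sin((1−f)δ)/sin δ ≈ 1.222, b = sin(fδ)/sin δ ≈ 0.917.
p = a·p₁ + b·p₂ ≈ (0.352, -0.396, -0.848); φ = arcsin(p_z) ≈ -58.00°, λ = atan2(p_y, p_x) ≈ -48.35°.

≈ lat 58°S, lon 48°W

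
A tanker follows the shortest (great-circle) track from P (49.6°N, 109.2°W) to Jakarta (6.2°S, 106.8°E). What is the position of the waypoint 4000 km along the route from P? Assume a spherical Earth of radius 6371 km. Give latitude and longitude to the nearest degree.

≈ (61°N, 172°W)

Convert each endpoint to a unit vector on the sphere (x = cos φ cos λ, y = cos φ sin λ, z = sin φ).
The central angle between the endpoints is δ = arccos(p₁·p₂) ≈ 2.219 rad (127.1°). The total great-circle distance is δ·R ≈ 2.219 × 6371 ≈ 14135 km, so the target fraction is f = 4000/14135 ≈ 0.283.
Interpolate at f ≈ 0.283 with slerp weights a = sin((1−f)δ)/sin δ ≈ 1.254, b = sin(fδ)/sin δ ≈ 0.737.
p = a·p₁ + b·p₂ ≈ (-0.479, -0.066, 0.875); φ = arcsin(p_z) ≈ 61.08°, λ = atan2(p_y, p_x) ≈ -172.11°.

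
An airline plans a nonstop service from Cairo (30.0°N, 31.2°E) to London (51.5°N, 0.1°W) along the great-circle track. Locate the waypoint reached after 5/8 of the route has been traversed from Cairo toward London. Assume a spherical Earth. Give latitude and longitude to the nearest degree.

≈ (44°N, 14°E)

The haversine formula gives a central angle δ ≈ 0.551 rad (31.6°) between the endpoints.
Interpolate at f = 5/8 with slerp weights a = sin((1−f)δ)/sin δ ≈ 0.392, b = sin(fδ)/sin δ ≈ 0.645.
p = a·p₁ + b·p₂ ≈ (0.692, 0.175, 0.701); φ = arcsin(p_z) ≈ 44.48°, λ = atan2(p_y, p_x) ≈ 14.21°.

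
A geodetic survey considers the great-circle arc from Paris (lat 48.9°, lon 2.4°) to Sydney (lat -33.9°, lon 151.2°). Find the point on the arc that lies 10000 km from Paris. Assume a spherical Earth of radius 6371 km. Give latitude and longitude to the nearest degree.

From cos δ = sin φ₁ sin φ₂ + cos φ₁ cos φ₂ cos Δλ, the central angle is δ ≈ 2.662 rad (152.5°). The total great-circle distance is δ·R ≈ 2.662 × 6371 ≈ 16957 km, so the target fraction is f = 10000/16957 ≈ 0.590.
Interpolate at f ≈ 0.590 with slerp weights a = sin((1−f)δ)/sin δ ≈ 1.922, b = sin(fδ)/sin δ ≈ 2.166.
p = a·p₁ + b·p₂ ≈ (-0.313, 0.919, 0.241); φ = arcsin(p_z) ≈ 13.92°, λ = atan2(p_y, p_x) ≈ 108.80°.

≈ lat 14°, lon 109°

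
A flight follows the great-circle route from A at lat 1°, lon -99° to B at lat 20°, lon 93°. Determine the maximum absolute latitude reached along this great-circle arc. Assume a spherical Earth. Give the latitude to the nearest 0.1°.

≈ 61.4°

The great circle lies in the plane with unit normal n̂ = (p₁ × p₂)/|p₁ × p₂|.
Here n̂_z ≈ -0.479; the vertex latitude is φ_max = arccos|n̂_z| ≈ 61.4°.
Check via Clairaut: cos φ_max = |cos φ₁| · sin C = cos(1.0°)·sin(28.6°) ≈ 0.479, again giving ≈ 61.4°.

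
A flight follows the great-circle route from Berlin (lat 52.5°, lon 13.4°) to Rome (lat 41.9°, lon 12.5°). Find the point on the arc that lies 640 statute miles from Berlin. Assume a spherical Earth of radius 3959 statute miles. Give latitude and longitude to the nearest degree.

≈ lat 43°, lon 13°

Write both endpoints as unit vectors p₁, p₂ with components (cos φ cos λ, cos φ sin λ, sin φ).
The central angle between the endpoints is δ = arccos(p₁·p₂) ≈ 0.185 rad (10.6°). The total great-circle distance is δ·R ≈ 0.185 × 3959 ≈ 734 mi, so the target fraction is f = 640/734 ≈ 0.872.
Interpolate at f ≈ 0.872 with slerp weights a = sin((1−f)δ)/sin δ ≈ 0.128, b = sin(fδ)/sin δ ≈ 0.874.
p = a·p₁ + b·p₂ ≈ (0.711, 0.159, 0.685); φ = arcsin(p_z) ≈ 43.25°, λ = atan2(p_y, p_x) ≈ 12.60°.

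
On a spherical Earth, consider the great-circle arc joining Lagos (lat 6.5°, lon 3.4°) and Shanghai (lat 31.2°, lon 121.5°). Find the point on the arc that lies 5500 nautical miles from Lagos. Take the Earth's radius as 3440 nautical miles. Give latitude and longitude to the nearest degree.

≈ lat 36°, lon 100°

From cos δ = sin φ₁ sin φ₂ + cos φ₁ cos φ₂ cos Δλ, the central angle is δ ≈ 1.919 rad (110.0°). The total great-circle distance is δ·R ≈ 1.919 × 3440 ≈ 6603 nmi, so the target fraction is f = 5500/6603 ≈ 0.833.
Interpolate at f ≈ 0.833 with slerp weights a = sin((1−f)δ)/sin δ ≈ 0.335, b = sin(fδ)/sin δ ≈ 1.064.
p = a·p₁ + b·p₂ ≈ (-0.143, 0.795, 0.589); φ = arcsin(p_z) ≈ 36.08°, λ = atan2(p_y, p_x) ≈ 100.17°.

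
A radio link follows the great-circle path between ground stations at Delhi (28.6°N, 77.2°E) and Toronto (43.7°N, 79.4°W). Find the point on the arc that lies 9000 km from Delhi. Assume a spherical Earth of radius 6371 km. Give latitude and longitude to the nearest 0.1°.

≈ 64.6°N, 59.7°W

Convert each endpoint to a unit vector on the sphere (x = cos φ cos λ, y = cos φ sin λ, z = sin φ).
The central angle between the endpoints is δ = arccos(p₁·p₂) ≈ 1.825 rad (104.6°). The total great-circle distance is δ·R ≈ 1.825 × 6371 ≈ 11629 km, so the target fraction is f = 9000/11629 ≈ 0.774.
Interpolate at f ≈ 0.774 with slerp weights a = sin((1−f)δ)/sin δ ≈ 0.414, b = sin(fδ)/sin δ ≈ 1.020.
p = a·p₁ + b·p₂ ≈ (0.216, -0.370, 0.903); φ = arcsin(p_z) ≈ 64.61°, λ = atan2(p_y, p_x) ≈ -59.71°.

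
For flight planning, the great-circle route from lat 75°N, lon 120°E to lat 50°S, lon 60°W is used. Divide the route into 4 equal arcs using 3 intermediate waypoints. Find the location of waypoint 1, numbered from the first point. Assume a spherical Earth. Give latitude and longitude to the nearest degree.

Write both endpoints as unit vectors p₁, p₂ with components (cos φ cos λ, cos φ sin λ, sin φ).
The central angle between the endpoints is δ = arccos(p₁·p₂) ≈ 2.705 rad (155.0°).
Interpolate at f = 1/4 with slerp weights a = sin((1−f)δ)/sin δ ≈ 2.122, b = sin(fδ)/sin δ ≈ 1.481.
p = a·p₁ + b·p₂ ≈ (0.201, -0.349, 0.915); φ = arcsin(p_z) ≈ 66.25°, λ = atan2(p_y, p_x) ≈ -60.00°.

≈ lat 66°N, lon 60°W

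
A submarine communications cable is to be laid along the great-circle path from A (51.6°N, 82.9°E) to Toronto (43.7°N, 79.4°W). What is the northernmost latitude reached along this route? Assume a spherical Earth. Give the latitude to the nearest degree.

The great circle lies in the plane with unit normal n̂ = (p₁ × p₂)/|p₁ × p₂|.
Here n̂_z ≈ -0.137; the vertex latitude is φ_max = arccos|n̂_z| ≈ 82.1°.

≈ 82°N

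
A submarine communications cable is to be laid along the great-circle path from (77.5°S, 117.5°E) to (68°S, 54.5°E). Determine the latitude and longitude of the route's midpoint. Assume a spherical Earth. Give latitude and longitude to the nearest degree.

From cos δ = sin φ₁ sin φ₂ + cos φ₁ cos φ₂ cos Δλ, the central angle is δ ≈ 0.342 rad (19.6°).
Interpolate at f = 1/2 with slerp weights a = sin((1−f)δ)/sin δ ≈ 0.507, b = sin(fδ)/sin δ ≈ 0.507.
p = a·p₁ + b·p₂ ≈ (0.060, 0.252, -0.966); φ = arcsin(p_z) ≈ -74.98°, λ = atan2(p_y, p_x) ≈ 76.69°.

≈ (75°S, 77°E)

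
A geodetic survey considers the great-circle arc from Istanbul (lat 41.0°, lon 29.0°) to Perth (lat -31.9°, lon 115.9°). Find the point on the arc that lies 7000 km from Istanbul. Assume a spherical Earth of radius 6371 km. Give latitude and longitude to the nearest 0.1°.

Write both endpoints as unit vectors p₁, p₂ with components (cos φ cos λ, cos φ sin λ, sin φ).
The central angle between the endpoints is δ = arccos(p₁·p₂) ≈ 1.888 rad (108.2°). The total great-circle distance is δ·R ≈ 1.888 × 6371 ≈ 12029 km, so the target fraction is f = 7000/12029 ≈ 0.582.
Interpolate at f ≈ 0.582 with slerp weights a = sin((1−f)δ)/sin δ ≈ 0.747, b = sin(fδ)/sin δ ≈ 0.937.
p = a·p₁ + b·p₂ ≈ (0.146, 0.989, -0.005); φ = arcsin(p_z) ≈ -0.29°, λ = atan2(p_y, p_x) ≈ 81.63°.

≈ lat -0.3°, lon 81.6°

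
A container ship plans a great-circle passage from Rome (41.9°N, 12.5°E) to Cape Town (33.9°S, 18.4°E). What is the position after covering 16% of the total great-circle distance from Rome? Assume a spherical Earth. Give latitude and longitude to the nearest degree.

≈ 30°N, 14°E

Write both endpoints as unit vectors p₁, p₂ with components (cos φ cos λ, cos φ sin λ, sin φ).
The central angle between the endpoints is δ = arccos(p₁·p₂) ≈ 1.326 rad (76.0°).
Interpolate at f = 0.16 with slerp weights a = sin((1−f)δ)/sin δ ≈ 0.925, b = sin(fδ)/sin δ ≈ 0.217.
p = a·p₁ + b·p₂ ≈ (0.843, 0.206, 0.497); φ = arcsin(p_z) ≈ 29.78°, λ = atan2(p_y, p_x) ≈ 13.72°.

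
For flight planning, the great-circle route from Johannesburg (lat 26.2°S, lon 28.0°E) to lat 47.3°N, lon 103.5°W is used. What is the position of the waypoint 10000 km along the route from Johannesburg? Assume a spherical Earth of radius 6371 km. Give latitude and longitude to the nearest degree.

Write both endpoints as unit vectors p₁, p₂ with components (cos φ cos λ, cos φ sin λ, sin φ).
The central angle between the endpoints is δ = arccos(p₁·p₂) ≈ 2.386 rad (136.7°). The total great-circle distance is δ·R ≈ 2.386 × 6371 ≈ 15199 km, so the target fraction is f = 10000/15199 ≈ 0.658.
Interpolate at f ≈ 0.658 with slerp weights a = sin((1−f)δ)/sin δ ≈ 1.062, b = sin(fδ)/sin δ ≈ 1.458.
p = a·p₁ + b·p₂ ≈ (0.611, -0.514, 0.603); φ = arcsin(p_z) ≈ 37.05°, λ = atan2(p_y, p_x) ≈ -40.09°.

≈ lat 37°N, lon 40°W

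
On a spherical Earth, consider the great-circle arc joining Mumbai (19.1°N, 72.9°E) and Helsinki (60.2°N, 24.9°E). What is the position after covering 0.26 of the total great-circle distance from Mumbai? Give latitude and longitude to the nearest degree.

≈ 31°N, 65°E

Convert each endpoint to a unit vector on the sphere (x = cos φ cos λ, y = cos φ sin λ, z = sin φ).
The central angle between the endpoints is δ = arccos(p₁·p₂) ≈ 0.930 rad (53.3°).
Interpolate at f = 0.26 with slerp weights a = sin((1−f)δ)/sin δ ≈ 0.792, b = sin(fδ)/sin δ ≈ 0.299.
p = a·p₁ + b·p₂ ≈ (0.355, 0.778, 0.518); φ = arcsin(p_z) ≈ 31.23°, λ = atan2(p_y, p_x) ≈ 65.49°.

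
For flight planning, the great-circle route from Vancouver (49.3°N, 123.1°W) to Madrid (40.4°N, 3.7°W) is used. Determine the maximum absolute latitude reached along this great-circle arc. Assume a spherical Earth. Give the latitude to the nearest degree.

≈ 63°N

The great circle lies in the plane with unit normal n̂ = (p₁ × p₂)/|p₁ × p₂|.
Here n̂_z ≈ +0.447; the vertex latitude is φ_max = arccos|n̂_z| ≈ 63.5°.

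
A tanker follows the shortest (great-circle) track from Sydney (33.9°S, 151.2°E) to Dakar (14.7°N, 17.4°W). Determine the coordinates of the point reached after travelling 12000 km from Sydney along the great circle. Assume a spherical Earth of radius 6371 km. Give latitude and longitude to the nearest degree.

≈ (30°S, 6°E)

Convert each endpoint to a unit vector on the sphere (x = cos φ cos λ, y = cos φ sin λ, z = sin φ).
The central angle between the endpoints is δ = arccos(p₁·p₂) ≈ 2.761 rad (158.2°). The total great-circle distance is δ·R ≈ 2.761 × 6371 ≈ 17592 km, so the target fraction is f = 12000/17592 ≈ 0.682.
Interpolate at f ≈ 0.682 with slerp weights a = sin((1−f)δ)/sin δ ≈ 2.072, b = sin(fδ)/sin δ ≈ 2.563.
p = a·p₁ + b·p₂ ≈ (0.858, 0.087, -0.505); φ = arcsin(p_z) ≈ -30.36°, λ = atan2(p_y, p_x) ≈ 5.80°.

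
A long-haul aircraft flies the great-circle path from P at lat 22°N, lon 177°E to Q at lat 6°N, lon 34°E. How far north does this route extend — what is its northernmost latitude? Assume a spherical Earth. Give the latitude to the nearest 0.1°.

≈ 39.3°N

The great circle lies in the plane with unit normal n̂ = (p₁ × p₂)/|p₁ × p₂|.
Here n̂_z ≈ -0.774; the vertex latitude is φ_max = arccos|n̂_z| ≈ 39.3°.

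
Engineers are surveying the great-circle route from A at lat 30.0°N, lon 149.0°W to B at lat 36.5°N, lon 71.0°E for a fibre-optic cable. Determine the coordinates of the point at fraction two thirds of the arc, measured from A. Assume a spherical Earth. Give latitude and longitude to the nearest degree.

≈ lat 60°N, lon 111°E

Convert each endpoint to a unit vector on the sphere (x = cos φ cos λ, y = cos φ sin λ, z = sin φ).
The central angle between the endpoints is δ = arccos(p₁·p₂) ≈ 1.809 rad (103.6°).
Interpolate at f = 2/3 with slerp weights a = sin((1−f)δ)/sin δ ≈ 0.584, b = sin(fδ)/sin δ ≈ 0.961.
p = a·p₁ + b·p₂ ≈ (-0.182, 0.470, 0.864); φ = arcsin(p_z) ≈ 59.72°, λ = atan2(p_y, p_x) ≈ 111.11°.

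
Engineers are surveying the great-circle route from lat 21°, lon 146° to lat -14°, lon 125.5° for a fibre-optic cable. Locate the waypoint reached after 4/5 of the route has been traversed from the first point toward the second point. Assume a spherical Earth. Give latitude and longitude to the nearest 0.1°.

≈ lat -7.0°, lon 129.6°

From cos δ = sin φ₁ sin φ₂ + cos φ₁ cos φ₂ cos Δλ, the central angle is δ ≈ 0.705 rad (40.4°).
Interpolate at f = 4/5 with slerp weights a = sin((1−f)δ)/sin δ ≈ 0.217, b = sin(fδ)/sin δ ≈ 0.825.
p = a·p₁ + b·p₂ ≈ (-0.633, 0.765, -0.122); φ = arcsin(p_z) ≈ -7.00°, λ = atan2(p_y, p_x) ≈ 129.60°.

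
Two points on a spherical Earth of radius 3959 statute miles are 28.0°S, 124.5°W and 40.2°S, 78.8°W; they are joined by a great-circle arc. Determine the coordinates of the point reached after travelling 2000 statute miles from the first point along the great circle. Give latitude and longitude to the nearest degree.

Convert each endpoint to a unit vector on the sphere (x = cos φ cos λ, y = cos φ sin λ, z = sin φ).
The central angle between the endpoints is δ = arccos(p₁·p₂) ≈ 0.686 rad (39.3°). The total great-circle distance is δ·R ≈ 0.686 × 3959 ≈ 2714 mi, so the target fraction is f = 2000/2714 ≈ 0.737.
Interpolate at f ≈ 0.737 with slerp weights a = sin((1−f)δ)/sin δ ≈ 0.283, b = sin(fδ)/sin δ ≈ 0.764.
p = a·p₁ + b·p₂ ≈ (-0.028, -0.779, -0.626); φ = arcsin(p_z) ≈ -38.79°, λ = atan2(p_y, p_x) ≈ -92.08°.

≈ 39°S, 92°W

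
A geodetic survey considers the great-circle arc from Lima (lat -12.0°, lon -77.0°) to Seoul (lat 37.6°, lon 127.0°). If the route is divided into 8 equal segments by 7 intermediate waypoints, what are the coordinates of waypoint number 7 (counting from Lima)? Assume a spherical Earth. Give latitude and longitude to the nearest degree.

Convert each endpoint to a unit vector on the sphere (x = cos φ cos λ, y = cos φ sin λ, z = sin φ).
The central angle between the endpoints is δ = arccos(p₁·p₂) ≈ 2.559 rad (146.6°).
Interpolate at f = 7/8 with slerp weights a = sin((1−f)δ)/sin δ ≈ 0.571, b = sin(fδ)/sin δ ≈ 1.426.
p = a·p₁ + b·p₂ ≈ (-0.554, 0.358, 0.751); φ = arcsin(p_z) ≈ 48.71°, λ = atan2(p_y, p_x) ≈ 147.14°.

≈ lat 49°, lon 147°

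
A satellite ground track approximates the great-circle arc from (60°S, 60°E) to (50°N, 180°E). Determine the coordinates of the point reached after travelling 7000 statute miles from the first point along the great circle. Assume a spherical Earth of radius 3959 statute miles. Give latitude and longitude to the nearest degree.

Convert each endpoint to a unit vector on the sphere (x = cos φ cos λ, y = cos φ sin λ, z = sin φ).
The central angle between the endpoints is δ = arccos(p₁·p₂) ≈ 2.539 rad (145.5°). The total great-circle distance is δ·R ≈ 2.539 × 3959 ≈ 10054 mi, so the target fraction is f = 7000/10054 ≈ 0.696.
Interpolate at f ≈ 0.696 with slerp weights a = sin((1−f)δ)/sin δ ≈ 1.231, b = sin(fδ)/sin δ ≈ 1.731.
p = a·p₁ + b·p₂ ≈ (-0.805, 0.533, 0.260); φ = arcsin(p_z) ≈ 15.09°, λ = atan2(p_y, p_x) ≈ 146.50°.

≈ (15°N, 147°E)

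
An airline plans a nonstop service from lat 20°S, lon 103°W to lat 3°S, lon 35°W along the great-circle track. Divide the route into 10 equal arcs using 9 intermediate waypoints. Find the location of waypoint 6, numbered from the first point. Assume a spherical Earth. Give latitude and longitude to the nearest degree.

≈ lat 12°S, lon 61°W

From cos δ = sin φ₁ sin φ₂ + cos φ₁ cos φ₂ cos Δλ, the central angle is δ ≈ 1.192 rad (68.3°).
Interpolate at f = 6/10 with slerp weights a = sin((1−f)δ)/sin δ ≈ 0.494, b = sin(fδ)/sin δ ≈ 0.706.
p = a·p₁ + b·p₂ ≈ (0.473, -0.857, -0.206); φ = arcsin(p_z) ≈ -11.88°, λ = atan2(p_y, p_x) ≈ -61.09°.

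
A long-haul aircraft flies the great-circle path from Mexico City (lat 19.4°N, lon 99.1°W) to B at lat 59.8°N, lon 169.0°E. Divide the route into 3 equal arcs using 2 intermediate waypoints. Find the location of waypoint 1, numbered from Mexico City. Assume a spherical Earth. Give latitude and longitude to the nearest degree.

≈ lat 40°N, lon 116°W

The haversine formula gives a central angle δ ≈ 1.296 rad (74.3°) between the endpoints.
Interpolate at f = 1/3 with slerp weights a = sin((1−f)δ)/sin δ ≈ 0.790, b = sin(fδ)/sin δ ≈ 0.435.
p = a·p₁ + b·p₂ ≈ (-0.333, -0.694, 0.638); φ = arcsin(p_z) ≈ 39.67°, λ = atan2(p_y, p_x) ≈ -115.61°.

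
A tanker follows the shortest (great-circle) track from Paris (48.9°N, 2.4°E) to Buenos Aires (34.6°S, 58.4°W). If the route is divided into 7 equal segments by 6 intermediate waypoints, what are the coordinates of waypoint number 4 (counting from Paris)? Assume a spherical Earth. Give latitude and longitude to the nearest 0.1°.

≈ 2.0°N, 35.2°W

Write both endpoints as unit vectors p₁, p₂ with components (cos φ cos λ, cos φ sin λ, sin φ).
The central angle between the endpoints is δ = arccos(p₁·p₂) ≈ 1.735 rad (99.4°).
Interpolate at f = 4/7 with slerp weights a = sin((1−f)δ)/sin δ ≈ 0.686, b = sin(fδ)/sin δ ≈ 0.848.
p = a·p₁ + b·p₂ ≈ (0.817, -0.576, 0.035); φ = arcsin(p_z) ≈ 2.03°, λ = atan2(p_y, p_x) ≈ -35.19°.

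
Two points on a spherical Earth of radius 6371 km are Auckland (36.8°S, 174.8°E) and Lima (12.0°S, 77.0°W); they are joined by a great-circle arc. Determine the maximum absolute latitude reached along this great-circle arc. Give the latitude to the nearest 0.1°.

≈ 41.5°S

The great circle lies in the plane with unit normal n̂ = (p₁ × p₂)/|p₁ × p₂|.
Here n̂_z ≈ +0.749; the vertex latitude is φ_max = arccos|n̂_z| ≈ 41.5°.
Check via Clairaut: cos φ_max = |cos φ₁| · sin C = cos(36.8°)·sin(110.6°) ≈ 0.749, again giving ≈ 41.5°.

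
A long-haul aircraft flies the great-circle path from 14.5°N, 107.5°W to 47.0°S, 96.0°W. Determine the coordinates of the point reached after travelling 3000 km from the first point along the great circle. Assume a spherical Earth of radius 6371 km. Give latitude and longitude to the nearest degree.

The haversine formula gives a central angle δ ≈ 1.088 rad (62.4°) between the endpoints. The total great-circle distance is δ·R ≈ 1.088 × 6371 ≈ 6934 km, so the target fraction is f = 3000/6934 ≈ 0.433.
Interpolate at f ≈ 0.433 with slerp weights a = sin((1−f)δ)/sin δ ≈ 0.654, b = sin(fδ)/sin δ ≈ 0.512.
p = a·p₁ + b·p₂ ≈ (-0.227, -0.951, -0.211); φ = arcsin(p_z) ≈ -12.17°, λ = atan2(p_y, p_x) ≈ -103.42°.

≈ 12°S, 103°W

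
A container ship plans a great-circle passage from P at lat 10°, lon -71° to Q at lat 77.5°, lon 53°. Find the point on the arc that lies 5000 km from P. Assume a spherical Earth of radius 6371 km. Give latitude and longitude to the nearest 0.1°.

The haversine formula gives a central angle δ ≈ 1.520 rad (87.1°) between the endpoints. The total great-circle distance is δ·R ≈ 1.520 × 6371 ≈ 9687 km, so the target fraction is f = 5000/9687 ≈ 0.516.
Interpolate at f ≈ 0.516 with slerp weights a = sin((1−f)δ)/sin δ ≈ 0.672, b = sin(fδ)/sin δ ≈ 0.708.
p = a·p₁ + b·p₂ ≈ (0.308, -0.503, 0.807); φ = arcsin(p_z) ≈ 53.85°, λ = atan2(p_y, p_x) ≈ -58.57°.

≈ lat 53.9°, lon -58.6°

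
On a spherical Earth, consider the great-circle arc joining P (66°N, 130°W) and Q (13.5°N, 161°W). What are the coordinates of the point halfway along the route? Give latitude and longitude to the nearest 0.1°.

≈ (40.6°N, 152.0°W)

Write both endpoints as unit vectors p₁, p₂ with components (cos φ cos λ, cos φ sin λ, sin φ).
The central angle between the endpoints is δ = arccos(p₁·p₂) ≈ 0.986 rad (56.5°).
Interpolate at f = 1/2 with slerp weights a = sin((1−f)δ)/sin δ ≈ 0.568, b = sin(fδ)/sin δ ≈ 0.568.
p = a·p₁ + b·p₂ ≈ (-0.670, -0.357, 0.651); φ = arcsin(p_z) ≈ 40.61°, λ = atan2(p_y, p_x) ≈ -151.99°.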